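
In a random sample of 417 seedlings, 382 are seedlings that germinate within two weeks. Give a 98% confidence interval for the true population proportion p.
(0.884, 0.948)

Proportion CI:
p̂ = 382/417 = 0.91607
SE = √(p̂(1-p̂)/n) = √(0.91607 · 0.08393 / 417) = 0.01358

z* = 2.326
Margin = z* · SE = 2.326 · 0.01358 = 0.0316

CI: 0.91607 ± 0.0316 = (0.884, 0.948)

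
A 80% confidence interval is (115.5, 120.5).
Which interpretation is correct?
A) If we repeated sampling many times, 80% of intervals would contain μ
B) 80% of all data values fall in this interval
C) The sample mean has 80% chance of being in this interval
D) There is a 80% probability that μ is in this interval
A

A) Correct — this is the frequentist long-run coverage interpretation.
B) Wrong — a CI is about the parameter μ, not individual data values.
C) Wrong — x̄ is observed and sits in the interval by construction.
D) Wrong — μ is fixed; the randomness lives in the interval, not in μ.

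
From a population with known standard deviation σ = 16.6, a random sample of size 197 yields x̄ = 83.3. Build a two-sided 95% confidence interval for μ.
(80.98, 85.62)

z-interval (σ known):
z* = 1.960 for 95% confidence

Margin of error = z* · σ/√n = 1.960 · 16.6/√197 = 2.32

CI: (83.3 - 2.32, 83.3 + 2.32) = (80.98, 85.62)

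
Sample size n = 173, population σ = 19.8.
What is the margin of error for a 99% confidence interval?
Margin of error = 3.88

Margin of error = z* · σ/√n
= 2.576 · 19.8/√173
= 2.576 · 19.8/13.1529
= 3.88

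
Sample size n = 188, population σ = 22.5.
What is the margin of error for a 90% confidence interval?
Margin of error = 2.70

Margin of error = z* · σ/√n
= 1.645 · 22.5/√188
= 1.645 · 22.5/13.7113
= 2.70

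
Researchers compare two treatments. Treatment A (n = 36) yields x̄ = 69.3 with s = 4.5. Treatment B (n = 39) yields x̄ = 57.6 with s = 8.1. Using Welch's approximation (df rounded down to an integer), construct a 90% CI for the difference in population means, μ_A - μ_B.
(9.20, 14.20)

Difference: x̄₁ - x̄₂ = 11.70
SE = √(s₁²/n₁ + s₂²/n₂) = √(4.5²/36 + 8.1²/39) = 1.4983
df = 60.34 → 60 (Welch–Satterthwaite, rounded down)
t* = 1.671

CI: 11.70 ± 1.671 · 1.4983 = 11.70 ± 2.50 = (9.20, 14.20)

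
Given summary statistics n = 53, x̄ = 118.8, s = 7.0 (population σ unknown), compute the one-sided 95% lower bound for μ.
μ ≥ 117.19

Lower bound (one-sided):
t* = 1.675 (one-sided for 95%)
Lower bound = x̄ - t* · s/√n = 118.8 - 1.675 · 7.0/√53 = 117.19

We are 95% confident that μ ≥ 117.19.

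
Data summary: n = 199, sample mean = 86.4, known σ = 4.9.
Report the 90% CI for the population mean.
(85.83, 86.97)

z-interval (σ known):
z* = 1.645 for 90% confidence

Margin of error = z* · σ/√n = 1.645 · 4.9/√199 = 0.57

CI: (86.4 - 0.57, 86.4 + 0.57) = (85.83, 86.97)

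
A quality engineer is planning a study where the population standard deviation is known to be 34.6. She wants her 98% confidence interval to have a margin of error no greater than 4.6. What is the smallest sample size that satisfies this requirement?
n ≥ 307

For margin E ≤ 4.6:
n ≥ (z* · σ / E)²
n ≥ (2.326 · 34.6 / 4.6)²
n ≥ 306.09

Minimum n = 307 (rounding up)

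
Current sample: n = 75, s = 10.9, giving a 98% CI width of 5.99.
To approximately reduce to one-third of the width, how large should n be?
n ≈ 675

CI width ∝ 1/√n
To reduce width by factor 3, need √n to grow by 3 → need 3² = 9 times as many samples.

Current: n = 75, width = 5.99
New: n = 675, width ≈ 1.96

Width reduced by factor of 5.99/1.96 = 3.06.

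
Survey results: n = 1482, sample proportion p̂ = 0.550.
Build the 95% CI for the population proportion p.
(0.525, 0.575)

Proportion CI:
SE = √(p̂(1-p̂)/n) = √(0.550 · 0.450 / 1482) = 0.01292

z* = 1.960
Margin = z* · SE = 1.960 · 0.01292 = 0.0253

CI: 0.550 ± 0.0253 = (0.525, 0.575)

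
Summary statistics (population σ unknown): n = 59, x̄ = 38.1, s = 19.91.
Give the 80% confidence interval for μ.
(34.74, 41.46)

t-interval (σ unknown):
df = n - 1 = 58
t* = 1.296 for 80% confidence

Margin of error = t* · s/√n = 1.296 · 19.91/√59 = 3.36

CI: (34.74, 41.46)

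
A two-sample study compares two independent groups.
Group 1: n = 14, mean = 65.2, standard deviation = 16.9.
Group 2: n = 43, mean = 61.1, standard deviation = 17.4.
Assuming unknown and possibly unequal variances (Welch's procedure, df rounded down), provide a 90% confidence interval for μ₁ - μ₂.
(-4.89, 13.09)

Difference: x̄₁ - x̄₂ = 4.10
SE = √(s₁²/n₁ + s₂²/n₂) = √(16.9²/14 + 17.4²/43) = 5.2385
df = 22.69 → 22 (Welch–Satterthwaite, rounded down)
t* = 1.717

CI: 4.10 ± 1.717 · 5.2385 = 4.10 ± 8.99 = (-4.89, 13.09)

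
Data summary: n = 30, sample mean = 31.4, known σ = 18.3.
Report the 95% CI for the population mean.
(24.85, 37.95)

z-interval (σ known):
z* = 1.960 for 95% confidence

Margin of error = z* · σ/√n = 1.960 · 18.3/√30 = 6.55

CI: (31.4 - 6.55, 31.4 + 6.55) = (24.85, 37.95)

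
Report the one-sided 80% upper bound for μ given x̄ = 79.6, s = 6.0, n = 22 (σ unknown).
μ ≤ 80.70

Upper bound (one-sided):
t* = 0.859 (one-sided for 80%)
Upper bound = x̄ + t* · s/√n = 79.6 + 0.859 · 6.0/√22 = 80.70

We are 80% confident that μ ≤ 80.70.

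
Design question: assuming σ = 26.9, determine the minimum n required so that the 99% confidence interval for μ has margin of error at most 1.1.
n ≥ 3969

For margin E ≤ 1.1:
n ≥ (z* · σ / E)²
n ≥ (2.576 · 26.9 / 1.1)²
n ≥ 3968.36

Minimum n = 3969 (rounding up)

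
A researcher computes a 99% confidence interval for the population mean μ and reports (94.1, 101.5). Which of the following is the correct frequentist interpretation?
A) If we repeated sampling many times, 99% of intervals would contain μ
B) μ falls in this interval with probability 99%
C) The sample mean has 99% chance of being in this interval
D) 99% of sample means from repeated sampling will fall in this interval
A

A) Correct — this is the frequentist long-run coverage interpretation.
B) Wrong — μ is fixed; the randomness lives in the interval, not in μ.
C) Wrong — x̄ is observed and sits in the interval by construction.
D) Wrong — coverage applies to intervals containing μ, not to future x̄ values.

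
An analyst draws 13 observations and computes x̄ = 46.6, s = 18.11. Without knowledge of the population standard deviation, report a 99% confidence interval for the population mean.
(31.26, 61.94)

t-interval (σ unknown):
df = n - 1 = 12
t* = 3.055 for 99% confidence

Margin of error = t* · s/√n = 3.055 · 18.11/√13 = 15.34

CI: (31.26, 61.94)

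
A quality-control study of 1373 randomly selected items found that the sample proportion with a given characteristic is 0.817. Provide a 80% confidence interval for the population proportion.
(0.804, 0.830)

Proportion CI:
SE = √(p̂(1-p̂)/n) = √(0.817 · 0.183 / 1373) = 0.01044

z* = 1.282
Margin = z* · SE = 1.282 · 0.01044 = 0.0134

CI: 0.817 ± 0.0134 = (0.804, 0.830)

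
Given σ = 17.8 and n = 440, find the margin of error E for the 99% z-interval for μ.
Margin of error = 2.19

Margin of error = z* · σ/√n
= 2.576 · 17.8/√440
= 2.576 · 17.8/20.9762
= 2.19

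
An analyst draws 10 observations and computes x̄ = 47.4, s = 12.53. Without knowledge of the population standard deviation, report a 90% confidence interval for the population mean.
(40.14, 54.66)

t-interval (σ unknown):
df = n - 1 = 9
t* = 1.833 for 90% confidence

Margin of error = t* · s/√n = 1.833 · 12.53/√10 = 7.26

CI: (40.14, 54.66)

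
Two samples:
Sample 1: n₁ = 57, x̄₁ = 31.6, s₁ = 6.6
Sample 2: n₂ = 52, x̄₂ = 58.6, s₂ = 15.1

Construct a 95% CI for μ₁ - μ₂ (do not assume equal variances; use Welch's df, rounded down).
(-31.53, -22.47)

Difference: x̄₁ - x̄₂ = -27.00
SE = √(s₁²/n₁ + s₂²/n₂) = √(6.6²/57 + 15.1²/52) = 2.2691
df = 68.43 → 68 (Welch–Satterthwaite, rounded down)
t* = 1.995

CI: -27.00 ± 1.995 · 2.2691 = -27.00 ± 4.53 = (-31.53, -22.47)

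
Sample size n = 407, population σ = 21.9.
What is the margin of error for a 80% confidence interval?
Margin of error = 1.39

Margin of error = z* · σ/√n
= 1.282 · 21.9/√407
= 1.282 · 21.9/20.1742
= 1.39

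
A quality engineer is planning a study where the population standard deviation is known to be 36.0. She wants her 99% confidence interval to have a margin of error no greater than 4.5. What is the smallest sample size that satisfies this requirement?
n ≥ 425

For margin E ≤ 4.5:
n ≥ (z* · σ / E)²
n ≥ (2.576 · 36.0 / 4.5)²
n ≥ 424.69

Minimum n = 425 (rounding up)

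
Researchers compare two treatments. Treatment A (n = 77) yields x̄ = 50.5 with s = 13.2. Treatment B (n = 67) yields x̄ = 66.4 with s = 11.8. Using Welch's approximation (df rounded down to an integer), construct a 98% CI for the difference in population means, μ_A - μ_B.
(-20.80, -11.00)

Difference: x̄₁ - x̄₂ = -15.90
SE = √(s₁²/n₁ + s₂²/n₂) = √(13.2²/77 + 11.8²/67) = 2.0835
df = 141.89 → 141 (Welch–Satterthwaite, rounded down)
t* = 2.353

CI: -15.90 ± 2.353 · 2.0835 = -15.90 ± 4.90 = (-20.80, -11.00)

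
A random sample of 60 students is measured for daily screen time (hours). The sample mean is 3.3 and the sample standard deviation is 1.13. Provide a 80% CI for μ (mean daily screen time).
(3.11, 3.49)

t-interval (σ unknown):
df = n - 1 = 59
t* = 1.296 for 80% confidence

Margin of error = t* · s/√n = 1.296 · 1.13/√60 = 0.19

CI: (3.11, 3.49)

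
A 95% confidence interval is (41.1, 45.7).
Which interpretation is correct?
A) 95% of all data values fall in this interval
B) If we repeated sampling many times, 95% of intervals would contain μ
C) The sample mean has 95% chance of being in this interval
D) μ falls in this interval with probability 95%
B

A) Wrong — a CI is about the parameter μ, not individual data values.
B) Correct — this is the frequentist long-run coverage interpretation.
C) Wrong — x̄ is observed and sits in the interval by construction.
D) Wrong — μ is fixed; the randomness lives in the interval, not in μ.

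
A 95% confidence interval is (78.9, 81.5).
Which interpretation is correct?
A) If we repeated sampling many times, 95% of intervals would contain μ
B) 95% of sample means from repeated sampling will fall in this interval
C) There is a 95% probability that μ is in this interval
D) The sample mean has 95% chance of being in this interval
A

A) Correct — this is the frequentist long-run coverage interpretation.
B) Wrong — coverage applies to intervals containing μ, not to future x̄ values.
C) Wrong — μ is fixed; the randomness lives in the interval, not in μ.
D) Wrong — x̄ is observed and sits in the interval by construction.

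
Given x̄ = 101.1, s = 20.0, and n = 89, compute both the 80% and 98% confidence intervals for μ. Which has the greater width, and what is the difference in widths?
98% CI is wider by 4.57

df = 88
80% CI: t* = 1.291, (98.36, 103.84), width = 2 · t* · s/√n = 5.47
98% CI: t* = 2.369, (96.08, 106.12), width = 2 · t* · s/√n = 10.04

The 98% CI is wider by 10.04 - 5.47 = 4.57.
Higher confidence requires a wider interval.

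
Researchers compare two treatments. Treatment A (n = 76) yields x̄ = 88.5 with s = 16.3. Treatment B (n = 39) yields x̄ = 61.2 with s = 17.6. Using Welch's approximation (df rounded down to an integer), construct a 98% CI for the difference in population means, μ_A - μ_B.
(19.25, 35.35)

Difference: x̄₁ - x̄₂ = 27.30
SE = √(s₁²/n₁ + s₂²/n₂) = √(16.3²/76 + 17.6²/39) = 3.3821
df = 71.77 → 71 (Welch–Satterthwaite, rounded down)
t* = 2.380

CI: 27.30 ± 2.380 · 3.3821 = 27.30 ± 8.05 = (19.25, 35.35)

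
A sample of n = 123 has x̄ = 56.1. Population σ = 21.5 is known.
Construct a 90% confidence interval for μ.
(52.91, 59.29)

z-interval (σ known):
z* = 1.645 for 90% confidence

Margin of error = z* · σ/√n = 1.645 · 21.5/√123 = 3.19

CI: (56.1 - 3.19, 56.1 + 3.19) = (52.91, 59.29)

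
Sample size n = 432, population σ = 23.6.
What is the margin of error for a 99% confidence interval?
Margin of error = 2.92

Margin of error = z* · σ/√n
= 2.576 · 23.6/√432
= 2.576 · 23.6/20.7846
= 2.92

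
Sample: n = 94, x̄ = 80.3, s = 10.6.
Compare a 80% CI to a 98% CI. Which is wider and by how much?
98% CI is wider by 2.36

df = 93
80% CI: t* = 1.291, (78.89, 81.71), width = 2 · t* · s/√n = 2.82
98% CI: t* = 2.367, (77.71, 82.89), width = 2 · t* · s/√n = 5.18

The 98% CI is wider by 5.18 - 2.82 = 2.36.
Higher confidence requires a wider interval.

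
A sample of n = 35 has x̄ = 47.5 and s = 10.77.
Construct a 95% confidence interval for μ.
(43.80, 51.20)

t-interval (σ unknown):
df = n - 1 = 34
t* = 2.032 for 95% confidence

Margin of error = t* · s/√n = 2.032 · 10.77/√35 = 3.70

CI: (43.80, 51.20)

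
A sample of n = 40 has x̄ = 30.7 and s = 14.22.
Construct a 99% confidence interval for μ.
(24.61, 36.79)

t-interval (σ unknown):
df = n - 1 = 39
t* = 2.708 for 99% confidence

Margin of error = t* · s/√n = 2.708 · 14.22/√40 = 6.09

CI: (24.61, 36.79)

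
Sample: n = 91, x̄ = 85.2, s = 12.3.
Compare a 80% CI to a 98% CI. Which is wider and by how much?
98% CI is wider by 2.78

df = 90
80% CI: t* = 1.291, (83.54, 86.86), width = 2 · t* · s/√n = 3.33
98% CI: t* = 2.368, (82.15, 88.25), width = 2 · t* · s/√n = 6.11

The 98% CI is wider by 6.11 - 3.33 = 2.78.
Higher confidence requires a wider interval.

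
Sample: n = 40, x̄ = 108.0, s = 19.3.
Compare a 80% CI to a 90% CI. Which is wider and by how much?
90% CI is wider by 2.32

df = 39
80% CI: t* = 1.304, (104.02, 111.98), width = 2 · t* · s/√n = 7.96
90% CI: t* = 1.685, (102.86, 113.14), width = 2 · t* · s/√n = 10.28

The 90% CI is wider by 10.28 - 7.96 = 2.32.
Higher confidence requires a wider interval.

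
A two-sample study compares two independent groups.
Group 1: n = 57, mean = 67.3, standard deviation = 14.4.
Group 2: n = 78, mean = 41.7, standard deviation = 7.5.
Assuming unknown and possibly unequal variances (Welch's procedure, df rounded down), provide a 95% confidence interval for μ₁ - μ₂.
(21.44, 29.76)

Difference: x̄₁ - x̄₂ = 25.60
SE = √(s₁²/n₁ + s₂²/n₂) = √(14.4²/57 + 7.5²/78) = 2.0878
df = 78.17 → 78 (Welch–Satterthwaite, rounded down)
t* = 1.991

CI: 25.60 ± 1.991 · 2.0878 = 25.60 ± 4.16 = (21.44, 29.76)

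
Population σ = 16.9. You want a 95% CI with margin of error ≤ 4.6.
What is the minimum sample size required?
n ≥ 52

For margin E ≤ 4.6:
n ≥ (z* · σ / E)²
n ≥ (1.960 · 16.9 / 4.6)²
n ≥ 51.85

Minimum n = 52 (rounding up)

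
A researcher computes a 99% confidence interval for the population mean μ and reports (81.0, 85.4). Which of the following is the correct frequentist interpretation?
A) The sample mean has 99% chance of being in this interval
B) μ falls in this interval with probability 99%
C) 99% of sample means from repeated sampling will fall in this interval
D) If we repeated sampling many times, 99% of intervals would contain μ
D

A) Wrong — x̄ is observed and sits in the interval by construction.
B) Wrong — μ is fixed; the randomness lives in the interval, not in μ.
C) Wrong — coverage applies to intervals containing μ, not to future x̄ values.
D) Correct — this is the frequentist long-run coverage interpretation.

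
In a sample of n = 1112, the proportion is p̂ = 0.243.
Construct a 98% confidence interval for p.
(0.213, 0.273)

Proportion CI:
SE = √(p̂(1-p̂)/n) = √(0.243 · 0.757 / 1112) = 0.01286

z* = 2.326
Margin = z* · SE = 2.326 · 0.01286 = 0.0299

CI: 0.243 ± 0.0299 = (0.213, 0.273)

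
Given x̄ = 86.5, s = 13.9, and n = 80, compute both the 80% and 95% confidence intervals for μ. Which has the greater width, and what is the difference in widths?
95% CI is wider by 2.17

df = 79
80% CI: t* = 1.292, (84.49, 88.51), width = 2 · t* · s/√n = 4.02
95% CI: t* = 1.990, (83.41, 89.59), width = 2 · t* · s/√n = 6.19

The 95% CI is wider by 6.19 - 4.02 = 2.17.
Higher confidence requires a wider interval.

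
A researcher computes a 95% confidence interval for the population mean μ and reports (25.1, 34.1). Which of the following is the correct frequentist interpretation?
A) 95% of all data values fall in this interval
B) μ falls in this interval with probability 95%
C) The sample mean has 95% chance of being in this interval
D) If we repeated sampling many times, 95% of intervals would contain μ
D

A) Wrong — a CI is about the parameter μ, not individual data values.
B) Wrong — μ is fixed; the randomness lives in the interval, not in μ.
C) Wrong — x̄ is observed and sits in the interval by construction.
D) Correct — this is the frequentist long-run coverage interpretation.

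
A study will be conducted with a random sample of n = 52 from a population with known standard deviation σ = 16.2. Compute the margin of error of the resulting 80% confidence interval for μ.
Margin of error = 2.88

Margin of error = z* · σ/√n
= 1.282 · 16.2/√52
= 1.282 · 16.2/7.2111
= 2.88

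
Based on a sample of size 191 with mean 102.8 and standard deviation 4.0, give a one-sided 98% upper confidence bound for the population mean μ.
μ ≤ 103.40

Upper bound (one-sided):
t* = 2.068 (one-sided for 98%)
Upper bound = x̄ + t* · s/√n = 102.8 + 2.068 · 4.0/√191 = 103.40

We are 98% confident that μ ≤ 103.40.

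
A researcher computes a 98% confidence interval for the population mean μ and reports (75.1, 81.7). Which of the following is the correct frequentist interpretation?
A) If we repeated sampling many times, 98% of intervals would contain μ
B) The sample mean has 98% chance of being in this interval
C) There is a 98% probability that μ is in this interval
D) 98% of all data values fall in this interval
A

A) Correct — this is the frequentist long-run coverage interpretation.
B) Wrong — x̄ is observed and sits in the interval by construction.
C) Wrong — μ is fixed; the randomness lives in the interval, not in μ.
D) Wrong — a CI is about the parameter μ, not individual data values.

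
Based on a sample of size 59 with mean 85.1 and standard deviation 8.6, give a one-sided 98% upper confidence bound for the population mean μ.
μ ≤ 87.45

Upper bound (one-sided):
t* = 2.101 (one-sided for 98%)
Upper bound = x̄ + t* · s/√n = 85.1 + 2.101 · 8.6/√59 = 87.45

We are 98% confident that μ ≤ 87.45.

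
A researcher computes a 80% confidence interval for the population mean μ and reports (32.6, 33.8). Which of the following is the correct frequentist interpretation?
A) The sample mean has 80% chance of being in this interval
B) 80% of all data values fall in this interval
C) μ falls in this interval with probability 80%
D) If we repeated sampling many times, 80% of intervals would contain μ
D

A) Wrong — x̄ is observed and sits in the interval by construction.
B) Wrong — a CI is about the parameter μ, not individual data values.
C) Wrong — μ is fixed; the randomness lives in the interval, not in μ.
D) Correct — this is the frequentist long-run coverage interpretation.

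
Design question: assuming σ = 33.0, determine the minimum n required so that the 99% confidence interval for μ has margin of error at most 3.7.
n ≥ 528

For margin E ≤ 3.7:
n ≥ (z* · σ / E)²
n ≥ (2.576 · 33.0 / 3.7)²
n ≥ 527.86

Minimum n = 528 (rounding up)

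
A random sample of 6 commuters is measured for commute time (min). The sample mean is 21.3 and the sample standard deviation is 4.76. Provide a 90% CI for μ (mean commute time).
(17.38, 25.22)

t-interval (σ unknown):
df = n - 1 = 5
t* = 2.015 for 90% confidence

Margin of error = t* · s/√n = 2.015 · 4.76/√6 = 3.92

CI: (17.38, 25.22)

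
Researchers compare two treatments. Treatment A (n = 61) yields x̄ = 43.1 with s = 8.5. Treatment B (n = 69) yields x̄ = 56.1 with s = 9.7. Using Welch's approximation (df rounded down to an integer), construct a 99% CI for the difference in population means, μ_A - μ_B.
(-17.17, -8.83)

Difference: x̄₁ - x̄₂ = -13.00
SE = √(s₁²/n₁ + s₂²/n₂) = √(8.5²/61 + 9.7²/69) = 1.5963
df = 127.99 → 127 (Welch–Satterthwaite, rounded down)
t* = 2.615

CI: -13.00 ± 2.615 · 1.5963 = -13.00 ± 4.17 = (-17.17, -8.83)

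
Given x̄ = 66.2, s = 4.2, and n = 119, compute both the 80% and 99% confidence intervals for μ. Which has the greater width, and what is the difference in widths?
99% CI is wider by 1.03

df = 118
80% CI: t* = 1.289, (65.70, 66.70), width = 2 · t* · s/√n = 0.99
99% CI: t* = 2.618, (65.19, 67.21), width = 2 · t* · s/√n = 2.02

The 99% CI is wider by 2.02 - 0.99 = 1.03.
Higher confidence requires a wider interval.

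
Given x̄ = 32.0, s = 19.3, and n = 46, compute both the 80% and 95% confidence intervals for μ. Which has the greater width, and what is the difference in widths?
95% CI is wider by 4.06

df = 45
80% CI: t* = 1.301, (28.30, 35.70), width = 2 · t* · s/√n = 7.40
95% CI: t* = 2.014, (26.27, 37.73), width = 2 · t* · s/√n = 11.46

The 95% CI is wider by 11.46 - 7.40 = 4.06.
Higher confidence requires a wider interval.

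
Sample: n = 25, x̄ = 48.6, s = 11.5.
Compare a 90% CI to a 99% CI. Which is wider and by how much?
99% CI is wider by 5.00

df = 24
90% CI: t* = 1.711, (44.66, 52.54), width = 2 · t* · s/√n = 7.87
99% CI: t* = 2.797, (42.17, 55.03), width = 2 · t* · s/√n = 12.87

The 99% CI is wider by 12.87 - 7.87 = 5.00.
Higher confidence requires a wider interval.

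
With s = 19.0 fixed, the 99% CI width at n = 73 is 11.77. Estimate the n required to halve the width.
n ≈ 292

CI width ∝ 1/√n
To reduce width by factor 2, need √n to grow by 2 → need 2² = 4 times as many samples.

Current: n = 73, width = 11.77
New: n = 292, width ≈ 5.77

Width reduced by factor of 11.77/5.77 = 2.04.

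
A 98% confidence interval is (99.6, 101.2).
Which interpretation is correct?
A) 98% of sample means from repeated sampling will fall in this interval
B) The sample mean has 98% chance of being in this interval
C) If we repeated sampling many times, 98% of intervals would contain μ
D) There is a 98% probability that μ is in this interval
C

A) Wrong — coverage applies to intervals containing μ, not to future x̄ values.
B) Wrong — x̄ is observed and sits in the interval by construction.
C) Correct — this is the frequentist long-run coverage interpretation.
D) Wrong — μ is fixed; the randomness lives in the interval, not in μ.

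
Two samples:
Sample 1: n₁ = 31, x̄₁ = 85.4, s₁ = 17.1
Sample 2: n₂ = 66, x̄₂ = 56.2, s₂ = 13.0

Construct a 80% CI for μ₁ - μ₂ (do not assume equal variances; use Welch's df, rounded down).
(24.70, 33.70)

Difference: x̄₁ - x̄₂ = 29.20
SE = √(s₁²/n₁ + s₂²/n₂) = √(17.1²/31 + 13.0²/66) = 3.4631
df = 46.90 → 46 (Welch–Satterthwaite, rounded down)
t* = 1.300

CI: 29.20 ± 1.300 · 3.4631 = 29.20 ± 4.50 = (24.70, 33.70)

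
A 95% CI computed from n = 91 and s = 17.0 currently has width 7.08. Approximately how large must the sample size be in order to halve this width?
n ≈ 364

CI width ∝ 1/√n
To reduce width by factor 2, need √n to grow by 2 → need 2² = 4 times as many samples.

Current: n = 91, width = 7.08
New: n = 364, width ≈ 3.51

Width reduced by factor of 7.08/3.51 = 2.02.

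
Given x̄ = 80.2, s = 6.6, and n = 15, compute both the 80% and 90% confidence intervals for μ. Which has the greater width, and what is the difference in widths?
90% CI is wider by 1.42

df = 14
80% CI: t* = 1.345, (77.91, 82.49), width = 2 · t* · s/√n = 4.58
90% CI: t* = 1.761, (77.20, 83.20), width = 2 · t* · s/√n = 6.00

The 90% CI is wider by 6.00 - 4.58 = 1.42.
Higher confidence requires a wider interval.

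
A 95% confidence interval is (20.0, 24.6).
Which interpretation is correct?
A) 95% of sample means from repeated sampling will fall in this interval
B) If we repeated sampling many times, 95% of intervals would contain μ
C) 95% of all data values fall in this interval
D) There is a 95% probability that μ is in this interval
B

A) Wrong — coverage applies to intervals containing μ, not to future x̄ values.
B) Correct — this is the frequentist long-run coverage interpretation.
C) Wrong — a CI is about the parameter μ, not individual data values.
D) Wrong — μ is fixed; the randomness lives in the interval, not in μ.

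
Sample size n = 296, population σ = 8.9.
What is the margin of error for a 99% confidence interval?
Margin of error = 1.33

Margin of error = z* · σ/√n
= 2.576 · 8.9/√296
= 2.576 · 8.9/17.2047
= 1.33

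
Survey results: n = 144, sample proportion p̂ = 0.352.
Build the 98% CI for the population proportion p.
(0.259, 0.445)

Proportion CI:
SE = √(p̂(1-p̂)/n) = √(0.352 · 0.648 / 144) = 0.03980

z* = 2.326
Margin = z* · SE = 2.326 · 0.03980 = 0.0926

CI: 0.352 ± 0.0926 = (0.259, 0.445)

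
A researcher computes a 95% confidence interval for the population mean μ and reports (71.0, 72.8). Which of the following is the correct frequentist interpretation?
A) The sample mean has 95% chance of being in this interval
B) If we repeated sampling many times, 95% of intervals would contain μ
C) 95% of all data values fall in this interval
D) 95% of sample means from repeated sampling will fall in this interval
B

A) Wrong — x̄ is observed and sits in the interval by construction.
B) Correct — this is the frequentist long-run coverage interpretation.
C) Wrong — a CI is about the parameter μ, not individual data values.
D) Wrong — coverage applies to intervals containing μ, not to future x̄ values.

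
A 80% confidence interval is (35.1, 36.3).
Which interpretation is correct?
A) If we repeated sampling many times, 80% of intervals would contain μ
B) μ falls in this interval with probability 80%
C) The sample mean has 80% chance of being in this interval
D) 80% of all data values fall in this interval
A

A) Correct — this is the frequentist long-run coverage interpretation.
B) Wrong — μ is fixed; the randomness lives in the interval, not in μ.
C) Wrong — x̄ is observed and sits in the interval by construction.
D) Wrong — a CI is about the parameter μ, not individual data values.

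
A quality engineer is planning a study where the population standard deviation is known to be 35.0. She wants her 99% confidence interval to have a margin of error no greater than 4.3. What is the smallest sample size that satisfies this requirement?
n ≥ 440

For margin E ≤ 4.3:
n ≥ (z* · σ / E)²
n ≥ (2.576 · 35.0 / 4.3)²
n ≥ 439.63

Minimum n = 440 (rounding up)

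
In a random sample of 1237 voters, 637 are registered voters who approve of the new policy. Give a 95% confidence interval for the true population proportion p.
(0.487, 0.543)

Proportion CI:
p̂ = 637/1237 = 0.51496
SE = √(p̂(1-p̂)/n) = √(0.51496 · 0.48504 / 1237) = 0.01421

z* = 1.960
Margin = z* · SE = 1.960 · 0.01421 = 0.0279

CI: 0.51496 ± 0.0279 = (0.487, 0.543)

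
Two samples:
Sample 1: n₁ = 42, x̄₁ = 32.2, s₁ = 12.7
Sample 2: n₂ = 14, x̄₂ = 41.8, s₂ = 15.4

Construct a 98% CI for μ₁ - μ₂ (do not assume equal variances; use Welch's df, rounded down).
(-21.17, 1.97)

Difference: x̄₁ - x̄₂ = -9.60
SE = √(s₁²/n₁ + s₂²/n₂) = √(12.7²/42 + 15.4²/14) = 4.5585
df = 19.25 → 19 (Welch–Satterthwaite, rounded down)
t* = 2.539

CI: -9.60 ± 2.539 · 4.5585 = -9.60 ± 11.57 = (-21.17, 1.97)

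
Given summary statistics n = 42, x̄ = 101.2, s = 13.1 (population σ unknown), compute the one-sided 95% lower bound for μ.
μ ≥ 97.80

Lower bound (one-sided):
t* = 1.683 (one-sided for 95%)
Lower bound = x̄ - t* · s/√n = 101.2 - 1.683 · 13.1/√42 = 97.80

We are 95% confident that μ ≥ 97.80.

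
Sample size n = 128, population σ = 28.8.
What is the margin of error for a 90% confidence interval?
Margin of error = 4.19

Margin of error = z* · σ/√n
= 1.645 · 28.8/√128
= 1.645 · 28.8/11.3137
= 4.19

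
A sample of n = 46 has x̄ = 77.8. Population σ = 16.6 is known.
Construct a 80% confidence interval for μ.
(74.66, 80.94)

z-interval (σ known):
z* = 1.282 for 80% confidence

Margin of error = z* · σ/√n = 1.282 · 16.6/√46 = 3.14

CI: (77.8 - 3.14, 77.8 + 3.14) = (74.66, 80.94)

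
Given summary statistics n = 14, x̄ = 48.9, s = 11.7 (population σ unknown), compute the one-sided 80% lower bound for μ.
μ ≥ 46.18

Lower bound (one-sided):
t* = 0.870 (one-sided for 80%)
Lower bound = x̄ - t* · s/√n = 48.9 - 0.870 · 11.7/√14 = 46.18

We are 80% confident that μ ≥ 46.18.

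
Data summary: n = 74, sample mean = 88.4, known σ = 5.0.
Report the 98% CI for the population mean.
(87.05, 89.75)

z-interval (σ known):
z* = 2.326 for 98% confidence

Margin of error = z* · σ/√n = 2.326 · 5.0/√74 = 1.35

CI: (88.4 - 1.35, 88.4 + 1.35) = (87.05, 89.75)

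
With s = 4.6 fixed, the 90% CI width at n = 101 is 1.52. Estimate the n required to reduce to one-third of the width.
n ≈ 909

CI width ∝ 1/√n
To reduce width by factor 3, need √n to grow by 3 → need 3² = 9 times as many samples.

Current: n = 101, width = 1.52
New: n = 909, width ≈ 0.50

Width reduced by factor of 1.52/0.50 = 3.04.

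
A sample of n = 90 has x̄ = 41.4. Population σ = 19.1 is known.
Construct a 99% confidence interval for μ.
(36.21, 46.59)

z-interval (σ known):
z* = 2.576 for 99% confidence

Margin of error = z* · σ/√n = 2.576 · 19.1/√90 = 5.19

CI: (41.4 - 5.19, 41.4 + 5.19) = (36.21, 46.59)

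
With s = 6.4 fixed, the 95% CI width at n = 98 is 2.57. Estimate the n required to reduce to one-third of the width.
n ≈ 882

CI width ∝ 1/√n
To reduce width by factor 3, need √n to grow by 3 → need 3² = 9 times as many samples.

Current: n = 98, width = 2.57
New: n = 882, width ≈ 0.85

Width reduced by factor of 2.57/0.85 = 3.02.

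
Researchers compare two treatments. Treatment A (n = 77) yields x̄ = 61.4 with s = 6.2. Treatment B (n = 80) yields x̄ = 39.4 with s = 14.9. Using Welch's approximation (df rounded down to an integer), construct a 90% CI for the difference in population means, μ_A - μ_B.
(19.00, 25.00)

Difference: x̄₁ - x̄₂ = 22.00
SE = √(s₁²/n₁ + s₂²/n₂) = √(6.2²/77 + 14.9²/80) = 1.8095
df = 106.40 → 106 (Welch–Satterthwaite, rounded down)
t* = 1.659

CI: 22.00 ± 1.659 · 1.8095 = 22.00 ± 3.00 = (19.00, 25.00)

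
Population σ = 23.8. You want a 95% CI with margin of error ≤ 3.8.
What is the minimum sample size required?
n ≥ 151

For margin E ≤ 3.8:
n ≥ (z* · σ / E)²
n ≥ (1.960 · 23.8 / 3.8)²
n ≥ 150.70

Minimum n = 151 (rounding up)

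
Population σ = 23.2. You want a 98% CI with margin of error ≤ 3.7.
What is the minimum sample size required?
n ≥ 213

For margin E ≤ 3.7:
n ≥ (z* · σ / E)²
n ≥ (2.326 · 23.2 / 3.7)²
n ≥ 212.71

Minimum n = 213 (rounding up)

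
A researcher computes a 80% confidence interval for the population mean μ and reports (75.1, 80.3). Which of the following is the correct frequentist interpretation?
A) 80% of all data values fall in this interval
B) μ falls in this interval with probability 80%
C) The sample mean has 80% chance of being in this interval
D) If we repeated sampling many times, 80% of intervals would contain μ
D

A) Wrong — a CI is about the parameter μ, not individual data values.
B) Wrong — μ is fixed; the randomness lives in the interval, not in μ.
C) Wrong — x̄ is observed and sits in the interval by construction.
D) Correct — this is the frequentist long-run coverage interpretation.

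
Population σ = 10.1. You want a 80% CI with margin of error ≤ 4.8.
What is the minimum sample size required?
n ≥ 8

For margin E ≤ 4.8:
n ≥ (z* · σ / E)²
n ≥ (1.282 · 10.1 / 4.8)²
n ≥ 7.28

Minimum n = 8 (rounding up)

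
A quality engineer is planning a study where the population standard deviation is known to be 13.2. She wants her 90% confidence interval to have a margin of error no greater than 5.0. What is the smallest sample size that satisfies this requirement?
n ≥ 19

For margin E ≤ 5.0:
n ≥ (z* · σ / E)²
n ≥ (1.645 · 13.2 / 5.0)²
n ≥ 18.86

Minimum n = 19 (rounding up)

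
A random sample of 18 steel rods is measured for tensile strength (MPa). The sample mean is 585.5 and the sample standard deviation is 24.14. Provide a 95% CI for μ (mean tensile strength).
(573.49, 597.51)

t-interval (σ unknown):
df = n - 1 = 17
t* = 2.110 for 95% confidence

Margin of error = t* · s/√n = 2.110 · 24.14/√18 = 12.01

CI: (573.49, 597.51)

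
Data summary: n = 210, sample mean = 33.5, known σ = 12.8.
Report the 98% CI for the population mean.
(31.45, 35.55)

z-interval (σ known):
z* = 2.326 for 98% confidence

Margin of error = z* · σ/√n = 2.326 · 12.8/√210 = 2.05

CI: (33.5 - 2.05, 33.5 + 2.05) = (31.45, 35.55)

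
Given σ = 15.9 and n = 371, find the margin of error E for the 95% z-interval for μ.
Margin of error = 1.62

Margin of error = z* · σ/√n
= 1.960 · 15.9/√371
= 1.960 · 15.9/19.2614
= 1.62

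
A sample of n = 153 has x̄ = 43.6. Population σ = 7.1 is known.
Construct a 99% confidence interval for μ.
(42.12, 45.08)

z-interval (σ known):
z* = 2.576 for 99% confidence

Margin of error = z* · σ/√n = 2.576 · 7.1/√153 = 1.48

CI: (43.6 - 1.48, 43.6 + 1.48) = (42.12, 45.08)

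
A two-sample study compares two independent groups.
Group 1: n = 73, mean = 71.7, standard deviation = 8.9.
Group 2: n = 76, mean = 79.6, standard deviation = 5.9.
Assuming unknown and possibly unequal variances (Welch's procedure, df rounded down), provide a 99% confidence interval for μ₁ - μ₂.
(-11.15, -4.65)

Difference: x̄₁ - x̄₂ = -7.90
SE = √(s₁²/n₁ + s₂²/n₂) = √(8.9²/73 + 5.9²/76) = 1.2422
df = 124.34 → 124 (Welch–Satterthwaite, rounded down)
t* = 2.616

CI: -7.90 ± 2.616 · 1.2422 = -7.90 ± 3.25 = (-11.15, -4.65)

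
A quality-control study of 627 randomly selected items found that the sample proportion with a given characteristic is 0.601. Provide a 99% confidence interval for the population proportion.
(0.551, 0.651)

Proportion CI:
SE = √(p̂(1-p̂)/n) = √(0.601 · 0.399 / 627) = 0.01956

z* = 2.576
Margin = z* · SE = 2.576 · 0.01956 = 0.0504

CI: 0.601 ± 0.0504 = (0.551, 0.651)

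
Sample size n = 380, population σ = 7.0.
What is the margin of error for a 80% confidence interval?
Margin of error = 0.46

Margin of error = z* · σ/√n
= 1.282 · 7.0/√380
= 1.282 · 7.0/19.4936
= 0.46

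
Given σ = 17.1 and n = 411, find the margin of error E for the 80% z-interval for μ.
Margin of error = 1.08

Margin of error = z* · σ/√n
= 1.282 · 17.1/√411
= 1.282 · 17.1/20.2731
= 1.08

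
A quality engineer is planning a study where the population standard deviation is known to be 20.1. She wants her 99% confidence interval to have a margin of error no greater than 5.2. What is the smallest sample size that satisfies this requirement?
n ≥ 100

For margin E ≤ 5.2:
n ≥ (z* · σ / E)²
n ≥ (2.576 · 20.1 / 5.2)²
n ≥ 99.15

Minimum n = 100 (rounding up)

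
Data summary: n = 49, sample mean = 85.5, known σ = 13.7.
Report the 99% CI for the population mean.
(80.46, 90.54)

z-interval (σ known):
z* = 2.576 for 99% confidence

Margin of error = z* · σ/√n = 2.576 · 13.7/√49 = 5.04

CI: (85.5 - 5.04, 85.5 + 5.04) = (80.46, 90.54)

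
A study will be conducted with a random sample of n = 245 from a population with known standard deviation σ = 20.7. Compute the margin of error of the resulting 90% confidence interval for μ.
Margin of error = 2.18

Margin of error = z* · σ/√n
= 1.645 · 20.7/√245
= 1.645 · 20.7/15.6525
= 2.18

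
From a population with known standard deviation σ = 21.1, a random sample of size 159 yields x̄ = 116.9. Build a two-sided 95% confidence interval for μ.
(113.62, 120.18)

z-interval (σ known):
z* = 1.960 for 95% confidence

Margin of error = z* · σ/√n = 1.960 · 21.1/√159 = 3.28

CI: (116.9 - 3.28, 116.9 + 3.28) = (113.62, 120.18)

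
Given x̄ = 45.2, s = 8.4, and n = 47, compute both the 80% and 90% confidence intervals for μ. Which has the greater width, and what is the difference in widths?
90% CI is wider by 0.92

df = 46
80% CI: t* = 1.300, (43.61, 46.79), width = 2 · t* · s/√n = 3.19
90% CI: t* = 1.679, (43.14, 47.26), width = 2 · t* · s/√n = 4.11

The 90% CI is wider by 4.11 - 3.19 = 0.92.
Higher confidence requires a wider interval.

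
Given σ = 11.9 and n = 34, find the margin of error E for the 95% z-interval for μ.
Margin of error = 4.00

Margin of error = z* · σ/√n
= 1.960 · 11.9/√34
= 1.960 · 11.9/5.8310
= 4.00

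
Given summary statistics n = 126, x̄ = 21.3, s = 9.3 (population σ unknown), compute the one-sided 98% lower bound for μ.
μ ≥ 19.58

Lower bound (one-sided):
t* = 2.075 (one-sided for 98%)
Lower bound = x̄ - t* · s/√n = 21.3 - 2.075 · 9.3/√126 = 19.58

We are 98% confident that μ ≥ 19.58.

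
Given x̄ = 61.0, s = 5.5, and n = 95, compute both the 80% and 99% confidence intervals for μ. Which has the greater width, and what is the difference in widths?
99% CI is wider by 1.51

df = 94
80% CI: t* = 1.291, (60.27, 61.73), width = 2 · t* · s/√n = 1.46
99% CI: t* = 2.629, (59.52, 62.48), width = 2 · t* · s/√n = 2.97

The 99% CI is wider by 2.97 - 1.46 = 1.51.
Higher confidence requires a wider interval.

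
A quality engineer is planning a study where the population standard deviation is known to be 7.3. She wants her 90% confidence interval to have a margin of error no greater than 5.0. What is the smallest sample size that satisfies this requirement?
n ≥ 6

For margin E ≤ 5.0:
n ≥ (z* · σ / E)²
n ≥ (1.645 · 7.3 / 5.0)²
n ≥ 5.77

Minimum n = 6 (rounding up)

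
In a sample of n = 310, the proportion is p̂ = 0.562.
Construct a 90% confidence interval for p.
(0.516, 0.608)

Proportion CI:
SE = √(p̂(1-p̂)/n) = √(0.562 · 0.438 / 310) = 0.02818

z* = 1.645
Margin = z* · SE = 1.645 · 0.02818 = 0.0464

CI: 0.562 ± 0.0464 = (0.516, 0.608)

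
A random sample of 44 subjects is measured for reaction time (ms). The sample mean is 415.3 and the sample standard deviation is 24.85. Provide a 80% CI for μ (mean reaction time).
(410.42, 420.18)

t-interval (σ unknown):
df = n - 1 = 43
t* = 1.302 for 80% confidence

Margin of error = t* · s/√n = 1.302 · 24.85/√44 = 4.88

CI: (410.42, 420.18)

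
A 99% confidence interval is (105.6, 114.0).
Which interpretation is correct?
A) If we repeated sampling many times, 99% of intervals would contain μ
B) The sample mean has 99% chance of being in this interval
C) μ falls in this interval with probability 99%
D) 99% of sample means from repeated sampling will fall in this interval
A

A) Correct — this is the frequentist long-run coverage interpretation.
B) Wrong — x̄ is observed and sits in the interval by construction.
C) Wrong — μ is fixed; the randomness lives in the interval, not in μ.
D) Wrong — coverage applies to intervals containing μ, not to future x̄ values.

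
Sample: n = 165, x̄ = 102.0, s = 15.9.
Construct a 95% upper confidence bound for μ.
μ ≤ 104.05

Upper bound (one-sided):
t* = 1.654 (one-sided for 95%)
Upper bound = x̄ + t* · s/√n = 102.0 + 1.654 · 15.9/√165 = 104.05

We are 95% confident that μ ≤ 104.05.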